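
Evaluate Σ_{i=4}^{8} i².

190

Σ_{i=4}^{8} i² = 204 − 14 = 190.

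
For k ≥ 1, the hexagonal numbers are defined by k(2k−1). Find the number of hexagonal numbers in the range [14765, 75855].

109

The n-th hexagonal number is n(2n−1).
Smallest index with value ≥ 14765: n = 87 (giving 15051).
Largest index with value ≤ 75855: n = 195 (giving 75855).
Indices 87 through 195: 109 terms.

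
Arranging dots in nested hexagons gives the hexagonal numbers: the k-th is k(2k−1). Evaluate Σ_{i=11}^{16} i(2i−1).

Σ i(2i−1) = 2Σi² − Σi over i = 11..16.
Σi = 136 − 55 = 81 and Σi² = 1496 − 385 = 1111.
2·1111 − 1·81 = 2141.

2141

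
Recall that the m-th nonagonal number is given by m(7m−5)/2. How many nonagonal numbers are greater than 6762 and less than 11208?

The n-th nonagonal number is n(7n−5)/2.
Smallest index with value > 6762: n = 45 (giving 6975).
Largest index with value < 11208: n = 56 (giving 10836).
Indices 45 through 56: 12 terms.

12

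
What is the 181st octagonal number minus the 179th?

2156

181·(3·181 − 2) = 97921 and 179·(3·179 − 2) = 95765.
Difference: 97921 − 95765 = 2156.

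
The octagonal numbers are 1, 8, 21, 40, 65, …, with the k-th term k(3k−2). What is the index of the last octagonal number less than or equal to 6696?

47

Solve n(3n−2) ≤ 6696 for integer n.
n = 47 gives 6533 ≤ 6696, while n = 48 gives 6816 > 6696; so the answer is index 47.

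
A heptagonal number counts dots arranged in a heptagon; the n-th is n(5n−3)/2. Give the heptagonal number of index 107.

The 107th heptagonal number is n(5n−3)/2 with n = 107.
107·(5·107 − 3)/2 = 107·532/2 = 107·266 = 28462.

28462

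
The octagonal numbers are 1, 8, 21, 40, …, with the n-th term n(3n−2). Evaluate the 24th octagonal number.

The 24th octagonal number is n(3n−2) with n = 24.
24·(3·24 − 2) = 24·70 = 1680.

1680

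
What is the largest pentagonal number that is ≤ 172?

145

Solve n(3n−1)/2 ≤ 172 for integer n.
n = 10 gives 145 ≤ 172, while n = 11 gives 176 > 172; so the answer is 145.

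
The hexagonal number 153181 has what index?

Set n(2n−1) = 153181, giving 2n² − n − 153181 = 0.
The discriminant is 1 + 8·153181 = 1225449, and √1225449 = 1107.
So n = (1 + 1107) / 4 = 1108/4 = 277.

277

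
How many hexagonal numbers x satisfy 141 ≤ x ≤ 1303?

The n-th hexagonal number is n(2n−1).
Smallest index with value ≥ 141: n = 9 (giving 153).
Largest index with value ≤ 1303: n = 25 (giving 1225).
Indices 9 through 25: 17 terms.

17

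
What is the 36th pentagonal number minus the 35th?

106

Consecutive pentagonal numbers differ by 3n − 2: here 3·36 − 2 = 106.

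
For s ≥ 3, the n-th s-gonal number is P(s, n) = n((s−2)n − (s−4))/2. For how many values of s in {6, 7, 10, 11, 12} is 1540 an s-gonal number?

s = 6: P(6, 28) = 1540. ✓
s = 7: P(7, 25) = 1525 and P(7, 26) = 1651; 1540 is not s-gonal.
s = 10: P(10, 20) = 1540. ✓
s = 11: P(11, 18) = 1395 and P(11, 19) = 1558; 1540 is not s-gonal.
s = 12: P(12, 17) = 1377 and P(12, 18) = 1548; 1540 is not s-gonal.
Hits: s ∈ {6, 10} → 2.

2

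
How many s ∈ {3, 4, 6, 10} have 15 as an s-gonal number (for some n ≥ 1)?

2

s = 3: P(3, 5) = 15. ✓
s = 4: P(4, 3) = 9 and P(4, 4) = 16; 15 is not s-gonal.
s = 6: P(6, 3) = 15. ✓
s = 10: P(10, 2) = 10 and P(10, 3) = 27; 15 is not s-gonal.
Hits: s ∈ {3, 6} → 2.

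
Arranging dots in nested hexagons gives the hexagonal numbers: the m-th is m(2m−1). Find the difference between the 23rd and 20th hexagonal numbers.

255

23·(2·23 − 1) = 1035 and 20·(2·20 − 1) = 780.
Difference: 1035 − 780 = 255.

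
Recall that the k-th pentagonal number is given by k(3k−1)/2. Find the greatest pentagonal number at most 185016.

184626

Solve n(3n−1)/2 ≤ 185016 for integer n.
n = 351 gives 184626 ≤ 185016, while n = 352 gives 185680 > 185016; so the answer is 184626.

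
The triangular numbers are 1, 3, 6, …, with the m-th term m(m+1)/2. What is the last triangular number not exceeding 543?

528

Solve n(n+1)/2 ≤ 543 for integer n.
n = 32 gives 528 ≤ 543, while n = 33 gives 561 > 543; so the answer is 528.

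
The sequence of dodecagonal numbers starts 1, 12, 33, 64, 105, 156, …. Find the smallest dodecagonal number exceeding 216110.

Solve n(5n−4) > 216110 for integer n.
The largest n with value ≤ 216110 is 208 (since 215488 ≤ 216110 < 217569), so the first above is n = 209, value 217569.

217569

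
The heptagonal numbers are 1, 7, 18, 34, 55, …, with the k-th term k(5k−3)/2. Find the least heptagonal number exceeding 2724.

Solve n(5n−3)/2 > 2724 for integer n.
The largest n with value ≤ 2724 is 33 (since 2673 ≤ 2724 < 2839), so the first above is n = 34, value 2839.

2839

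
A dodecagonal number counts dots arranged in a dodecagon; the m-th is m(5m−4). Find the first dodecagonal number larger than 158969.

Solve n(5n−4) > 158969 for integer n.
The largest n with value ≤ 158969 is 178 (since 157708 ≤ 158969 < 159489), so the first above is n = 179, value 159489.

159489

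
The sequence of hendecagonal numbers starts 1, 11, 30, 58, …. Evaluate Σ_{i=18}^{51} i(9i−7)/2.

192729

Σ i(9i−7)/2 = (9Σi² − 7Σi) / 2 over i = 18..51.
Σi = 1326 − 153 = 1173 and Σi² = 45526 − 1785 = 43741.
(9·43741 − 7·1173) / 2 = 385458/2 = 192729.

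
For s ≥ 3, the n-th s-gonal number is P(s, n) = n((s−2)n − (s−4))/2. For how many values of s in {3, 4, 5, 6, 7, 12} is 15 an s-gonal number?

s = 3: P(3, 5) = 15. ✓
s = 4: P(4, 3) = 9 and P(4, 4) = 16; 15 is not s-gonal.
s = 5: P(5, 3) = 12 and P(5, 4) = 22; 15 is not s-gonal.
s = 6: P(6, 3) = 15. ✓
s = 7: P(7, 2) = 7 and P(7, 3) = 18; 15 is not s-gonal.
s = 12: P(12, 2) = 12 and P(12, 3) = 33; 15 is not s-gonal.
Hits: s ∈ {3, 6} → 2.

2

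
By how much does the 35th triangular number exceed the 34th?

35

Consecutive triangular numbers differ by n: T_{35} − T_{34} = 35.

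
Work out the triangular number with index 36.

666

The 36th triangular number is n(n+1)/2 with n = 36.
36·37/2 = 1332/2 = 666.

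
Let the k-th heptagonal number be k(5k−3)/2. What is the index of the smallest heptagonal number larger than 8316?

58

Solve n(5n−3)/2 > 8316 for integer n.
The largest n with value ≤ 8316 is 57 (since 8037 ≤ 8316 < 8323), so the first above is n = 58, value 8323.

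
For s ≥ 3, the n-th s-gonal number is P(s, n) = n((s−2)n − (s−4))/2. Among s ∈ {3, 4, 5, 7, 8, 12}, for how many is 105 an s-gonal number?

2

s = 3: P(3, 14) = 105. ✓
s = 4: P(4, 10) = 100 and P(4, 11) = 121; 105 is not s-gonal.
s = 5: P(5, 8) = 92 and P(5, 9) = 117; 105 is not s-gonal.
s = 7: P(7, 6) = 81 and P(7, 7) = 112; 105 is not s-gonal.
s = 8: P(8, 6) = 96 and P(8, 7) = 133; 105 is not s-gonal.
s = 12: P(12, 5) = 105. ✓
Hits: s ∈ {3, 12} → 2.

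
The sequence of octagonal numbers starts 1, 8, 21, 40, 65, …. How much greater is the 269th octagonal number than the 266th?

4809

269·(3·269 − 2) = 216545 and 266·(3·266 − 2) = 211736.
Difference: 216545 − 211736 = 4809.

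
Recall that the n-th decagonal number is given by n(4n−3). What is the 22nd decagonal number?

1870

The 22nd decagonal number is n(4n−3) with n = 22.
22·(4·22 − 3) = 22·85 = 1870.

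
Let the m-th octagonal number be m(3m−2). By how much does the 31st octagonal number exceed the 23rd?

31·(3·31 − 2) = 2821 and 23·(3·23 − 2) = 1541.
Difference: 2821 − 1541 = 1280.

1280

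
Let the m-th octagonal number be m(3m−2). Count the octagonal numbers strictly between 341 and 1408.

10

The n-th octagonal number is n(3n−2).
Smallest index with value > 341: n = 12 (giving 408).
Largest index with value < 1408: n = 21 (giving 1281).
Indices 12 through 21: 10 terms.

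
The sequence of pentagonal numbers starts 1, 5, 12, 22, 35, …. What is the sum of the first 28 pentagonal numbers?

11368

Σ i(3i−1)/2 = (3Σi² − Σi) / 2 over i = 1..28.
Σi = 406 and Σi² = 7714.
(3·7714 − 1·406) / 2 = 22736/2 = 11368.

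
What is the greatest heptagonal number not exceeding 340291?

Solve n(5n−3)/2 ≤ 340291 for integer n.
n = 369 gives 339849 ≤ 340291, while n = 370 gives 341695 > 340291; so the answer is 339849.

339849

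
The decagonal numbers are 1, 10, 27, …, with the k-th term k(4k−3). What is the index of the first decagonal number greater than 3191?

29

Solve n(4n−3) > 3191 for integer n.
The largest n with value ≤ 3191 is 28 (since 3052 ≤ 3191 < 3277), so the first above is n = 29, value 3277.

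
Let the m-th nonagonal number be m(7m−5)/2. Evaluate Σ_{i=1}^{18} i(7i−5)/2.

6954

Σ i(7i−5)/2 = (7Σi² − 5Σi) / 2 over i = 1..18.
Σi = 171 and Σi² = 2109.
(7·2109 − 5·171) / 2 = 13908/2 = 6954.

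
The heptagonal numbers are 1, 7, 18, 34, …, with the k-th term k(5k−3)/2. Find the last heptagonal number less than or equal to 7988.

7756

Solve n(5n−3)/2 ≤ 7988 for integer n.
n = 56 gives 7756 ≤ 7988, while n = 57 gives 8037 > 7988; so the answer is 7756.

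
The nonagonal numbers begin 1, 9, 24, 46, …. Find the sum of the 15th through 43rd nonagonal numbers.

90364

Σ i(7i−5)/2 = (7Σi² − 5Σi) / 2 over i = 15..43.
Σi = 946 − 105 = 841 and Σi² = 27434 − 1015 = 26419.
(7·26419 − 5·841) / 2 = 180728/2 = 90364.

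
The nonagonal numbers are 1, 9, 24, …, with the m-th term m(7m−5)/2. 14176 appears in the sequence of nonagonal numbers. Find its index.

Set n(7n−5)/2 = 14176, giving 7n² − 5n − 28352 = 0.
The discriminant is 25 + 56·14176 = 793881, and √793881 = 891.
So n = (5 + 891) / 14 = 896/14 = 64.

64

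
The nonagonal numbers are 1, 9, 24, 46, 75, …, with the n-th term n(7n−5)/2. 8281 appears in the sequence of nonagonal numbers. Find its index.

Set n(7n−5)/2 = 8281, giving 7n² − 5n − 16562 = 0.
The discriminant is 25 + 56·8281 = 463761, and √463761 = 681.
So n = (5 + 681) / 14 = 686/14 = 49.

49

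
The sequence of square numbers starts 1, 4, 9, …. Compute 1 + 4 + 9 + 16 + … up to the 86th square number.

215731

Σ_{i=1}^{86} i² = 86·87·173/6 = 215731.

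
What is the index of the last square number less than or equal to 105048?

Solve n² ≤ 105048 for integer n.
n = 324 gives 104976 ≤ 105048, while n = 325 gives 105625 > 105048; so the answer is index 324.

324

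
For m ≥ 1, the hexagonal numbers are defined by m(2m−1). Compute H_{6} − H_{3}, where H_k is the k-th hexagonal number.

51

6·(2·6 − 1) = 66 and 3·(2·3 − 1) = 15.
Difference: 66 − 15 = 51.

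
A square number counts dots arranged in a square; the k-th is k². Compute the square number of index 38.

The 38th square number is n² with n = 38.
38² = 1444.

1444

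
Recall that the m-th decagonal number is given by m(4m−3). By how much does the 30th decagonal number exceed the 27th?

30·(4·30 − 3) = 3510 and 27·(4·27 − 3) = 2835.
Difference: 3510 − 2835 = 675.

675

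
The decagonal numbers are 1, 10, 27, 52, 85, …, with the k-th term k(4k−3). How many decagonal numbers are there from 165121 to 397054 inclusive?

112

The n-th decagonal number is n(4n−3).
Smallest index with value ≥ 165121: n = 204 (giving 165852).
Largest index with value ≤ 397054: n = 315 (giving 395955).
Indices 204 through 315: 112 terms.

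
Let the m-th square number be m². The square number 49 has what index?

7

We need n² = 49, so n = √49 = 7.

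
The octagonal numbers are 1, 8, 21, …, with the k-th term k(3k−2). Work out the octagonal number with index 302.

273008

The 302nd octagonal number is n(3n−2) with n = 302.
302·(3·302 − 2) = 302·904 = 273008.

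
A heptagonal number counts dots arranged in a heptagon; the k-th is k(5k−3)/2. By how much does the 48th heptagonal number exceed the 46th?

48·(5·48 − 3)/2 = 5688 and 46·(5·46 − 3)/2 = 5221.
Difference: 5688 − 5221 = 467.

467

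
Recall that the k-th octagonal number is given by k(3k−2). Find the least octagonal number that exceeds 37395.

37408

Solve n(3n−2) > 37395 for integer n.
The largest n with value ≤ 37395 is 111 (since 36741 ≤ 37395 < 37408), so the first above is n = 112, value 37408.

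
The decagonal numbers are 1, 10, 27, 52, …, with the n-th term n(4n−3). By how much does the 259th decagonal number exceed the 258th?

2065

Consecutive decagonal numbers differ by 8n − 7: here 8·259 − 7 = 2065.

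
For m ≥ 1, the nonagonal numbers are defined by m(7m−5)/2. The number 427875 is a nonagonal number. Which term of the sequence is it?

350

Set n(7n−5)/2 = 427875, giving 7n² − 5n − 855750 = 0.
The discriminant is 25 + 56·427875 = 23961025, and √23961025 = 4895.
So n = (5 + 4895) / 14 = 4900/14 = 350.
Check: 350·(7·350 − 5)/2 = 427875. ✓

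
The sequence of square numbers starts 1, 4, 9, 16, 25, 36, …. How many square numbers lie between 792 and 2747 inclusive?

The n-th square number is n².
Smallest index with value ≥ 792: n = 29 (giving 841).
Largest index with value ≤ 2747: n = 52 (giving 2704).
Indices 29 through 52: 24 terms.

24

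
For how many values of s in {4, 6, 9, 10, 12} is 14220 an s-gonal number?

1

s = 4: P(4, 119) = 14161 and P(4, 120) = 14400; 14220 is not s-gonal.
s = 6: P(6, 84) = 14028 and P(6, 85) = 14365; 14220 is not s-gonal.
s = 9: P(9, 64) = 14176 and P(9, 65) = 14625; 14220 is not s-gonal.
s = 10: P(10, 60) = 14220. ✓
s = 12: P(12, 53) = 13833 and P(12, 54) = 14364; 14220 is not s-gonal.
Hits: s ∈ {10} → 1.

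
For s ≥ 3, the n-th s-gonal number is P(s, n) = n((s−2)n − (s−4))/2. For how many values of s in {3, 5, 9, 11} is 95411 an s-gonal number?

s = 3: P(3, 436) = 95266 and P(3, 437) = 95703; 95411 is not s-gonal.
s = 5: P(5, 252) = 95130 and P(5, 253) = 95887; 95411 is not s-gonal.
s = 9: P(9, 165) = 94875 and P(9, 166) = 96031; 95411 is not s-gonal.
s = 11: P(11, 146) = 95411. ✓
Hits: s ∈ {11} → 1.

1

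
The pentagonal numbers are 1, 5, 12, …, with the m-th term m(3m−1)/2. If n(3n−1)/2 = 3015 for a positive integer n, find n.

45

Set n(3n−1)/2 = 3015, giving 3n² − n − 6030 = 0.
So n = (1 + 269) / 6 = 270/6 = 45.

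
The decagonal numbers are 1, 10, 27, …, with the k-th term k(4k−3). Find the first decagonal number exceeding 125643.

126202

Solve n(4n−3) > 125643 for integer n.
The largest n with value ≤ 125643 is 177 (since 124785 ≤ 125643 < 126202), so the first above is n = 178, value 126202.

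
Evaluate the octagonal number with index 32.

The 32nd octagonal number is n(3n−2) with n = 32.
32·(3·32 − 2) = 32·94 = 3008.

3008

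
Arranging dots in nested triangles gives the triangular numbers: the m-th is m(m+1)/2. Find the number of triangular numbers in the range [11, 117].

The n-th triangular number is n(n+1)/2.
Smallest index with value ≥ 11: n = 5 (giving 15).
Largest index with value ≤ 117: n = 14 (giving 105).
Indices 5 through 14: 10 terms.

10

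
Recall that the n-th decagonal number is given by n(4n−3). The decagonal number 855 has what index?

Set n(4n−3) = 855, giving 4n² − 3n − 855 = 0.
The discriminant is 9 + 16·855 = 13689, and √13689 = 117.
So n = (3 + 117) / 8 = 120/8 = 15.
Check: 15·(4·15 − 3) = 855. ✓

15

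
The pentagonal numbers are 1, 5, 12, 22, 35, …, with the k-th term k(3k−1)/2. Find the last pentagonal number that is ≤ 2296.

2262

Solve n(3n−1)/2 ≤ 2296 for integer n.
n = 39 gives 2262 ≤ 2296, while n = 40 gives 2380 > 2296; so the answer is 2262.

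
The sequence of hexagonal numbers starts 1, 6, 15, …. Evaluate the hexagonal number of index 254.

254·(2·254 − 1) = 254·507 = 128778.

128778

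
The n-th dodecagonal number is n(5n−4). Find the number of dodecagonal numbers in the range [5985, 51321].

The n-th dodecagonal number is n(5n−4).
Smallest index with value ≥ 5985: n = 35 (giving 5985).
Largest index with value ≤ 51321: n = 101 (giving 50601).
Indices 35 through 101: 67 terms.

67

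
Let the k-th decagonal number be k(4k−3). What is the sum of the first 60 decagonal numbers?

289750

Σ i(4i−3) = 4Σi² − 3Σi over i = 1..60.
Σi = 1830 and Σi² = 73810.
4·73810 − 3·1830 = 289750.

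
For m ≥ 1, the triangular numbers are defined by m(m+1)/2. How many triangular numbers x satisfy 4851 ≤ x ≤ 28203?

The n-th triangular number is n(n+1)/2.
Smallest index with value ≥ 4851: n = 98 (giving 4851).
Largest index with value ≤ 28203: n = 237 (giving 28203).
Indices 98 through 237: 140 terms.

140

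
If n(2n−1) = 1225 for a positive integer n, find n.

Set n(2n−1) = 1225, giving 2n² − n − 1225 = 0.
The discriminant is 1 + 8·1225 = 9801, and √9801 = 99.
So n = (1 + 99) / 4 = 100/4 = 25.

25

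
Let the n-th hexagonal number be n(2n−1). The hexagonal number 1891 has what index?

31

Set n(2n−1) = 1891, giving 2n² − n − 1891 = 0.
The discriminant is 1 + 8·1891 = 15129, and √15129 = 123.
So n = (1 + 123) / 4 = 124/4 = 31.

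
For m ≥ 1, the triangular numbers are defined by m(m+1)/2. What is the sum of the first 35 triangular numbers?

Σ i(i+1)/2 = (Σi² + Σi) / 2 over i = 1..35.
Σi = 630 and Σi² = 14910.
(1·14910 + 1·630) / 2 = 15540/2 = 7770.

7770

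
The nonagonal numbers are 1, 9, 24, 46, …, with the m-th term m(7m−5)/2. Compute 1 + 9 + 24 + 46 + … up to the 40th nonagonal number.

Σ i(7i−5)/2 = (7Σi² − 5Σi) / 2 over i = 1..40.
Σi = 820 and Σi² = 22140.
(7·22140 − 5·820) / 2 = 150880/2 = 75440.

75440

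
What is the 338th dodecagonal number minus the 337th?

Consecutive dodecagonal numbers differ by 10n − 9: here 10·338 − 9 = 3371.

3371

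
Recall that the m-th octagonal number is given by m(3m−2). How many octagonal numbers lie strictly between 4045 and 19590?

The n-th octagonal number is n(3n−2).
Smallest index with value > 4045: n = 38 (giving 4256).
Largest index with value < 19590: n = 81 (giving 19521).
Indices 38 through 81: 44 terms.

44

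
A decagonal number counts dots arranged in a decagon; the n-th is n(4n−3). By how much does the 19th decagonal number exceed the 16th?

411

19·(4·19 − 3) = 1387 and 16·(4·16 − 3) = 976.
Difference: 1387 − 976 = 411.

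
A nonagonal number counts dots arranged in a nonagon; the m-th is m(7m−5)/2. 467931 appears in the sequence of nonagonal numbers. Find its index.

Set n(7n−5)/2 = 467931, giving 7n² − 5n − 935862 = 0.
So n = (5 + 5119) / 14 = 5124/14 = 366.
Check: 366·(7·366 − 5)/2 = 467931. ✓

366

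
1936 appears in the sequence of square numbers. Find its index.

We need n² = 1936, so n = √1936 = 44.

44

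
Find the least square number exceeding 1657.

1681

Solve n² > 1657 for integer n.
The largest n with value ≤ 1657 is 40 (since 1600 ≤ 1657 < 1681), so the first above is n = 41, value 1681.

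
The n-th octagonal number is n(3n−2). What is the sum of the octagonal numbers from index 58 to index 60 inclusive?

Σ i(3i−2) = 3Σi² − 2Σi over i = 58..60.
Σi = 1830 − 1653 = 177 and Σi² = 73810 − 63365 = 10445.
3·10445 − 2·177 = 30981.

30981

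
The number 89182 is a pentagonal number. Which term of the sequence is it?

Set n(3n−1)/2 = 89182, giving 3n² − n − 178364 = 0.
So n = (1 + 1463) / 6 = 1464/6 = 244.
Check: 244·(3·244 − 1)/2 = 89182. ✓

244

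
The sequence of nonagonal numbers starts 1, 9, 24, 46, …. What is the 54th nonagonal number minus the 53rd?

372

Consecutive nonagonal numbers differ by 7n − 6: here 7·54 − 6 = 372.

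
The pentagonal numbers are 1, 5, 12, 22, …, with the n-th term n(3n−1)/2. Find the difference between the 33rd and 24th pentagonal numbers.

765

33·(3·33 − 1)/2 = 1617 and 24·(3·24 − 1)/2 = 852.
Difference: 1617 − 852 = 765.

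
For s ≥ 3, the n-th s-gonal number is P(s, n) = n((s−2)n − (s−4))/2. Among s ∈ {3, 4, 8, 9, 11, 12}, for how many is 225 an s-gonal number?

s = 3: P(3, 20) = 210 and P(3, 21) = 231; 225 is not s-gonal.
s = 4: P(4, 15) = 225. ✓
s = 8: P(8, 9) = 225. ✓
s = 9: P(9, 8) = 204 and P(9, 9) = 261; 225 is not s-gonal.
s = 11: P(11, 7) = 196 and P(11, 8) = 260; 225 is not s-gonal.
s = 12: P(12, 7) = 217 and P(12, 8) = 288; 225 is not s-gonal.
Hits: s ∈ {4, 8} → 2.

2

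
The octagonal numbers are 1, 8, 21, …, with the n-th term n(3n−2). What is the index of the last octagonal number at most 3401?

34

Solve n(3n−2) ≤ 3401 for integer n.
n = 34 gives 3400 ≤ 3401, while n = 35 gives 3605 > 3401; so the answer is index 34.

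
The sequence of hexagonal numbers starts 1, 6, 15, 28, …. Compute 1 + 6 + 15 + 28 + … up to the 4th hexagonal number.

Σ i(2i−1) = 2Σi² − Σi over i = 1..4.
Σi = 10 and Σi² = 30.
2·30 − 1·10 = 50.

50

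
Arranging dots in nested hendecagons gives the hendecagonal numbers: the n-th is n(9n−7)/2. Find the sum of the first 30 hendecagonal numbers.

Σ i(9i−7)/2 = (9Σi² − 7Σi) / 2 over i = 1..30.
Σi = 465 and Σi² = 9455.
(9·9455 − 7·465) / 2 = 81840/2 = 40920.

40920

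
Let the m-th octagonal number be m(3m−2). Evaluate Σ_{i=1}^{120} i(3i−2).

Σ i(3i−2) = 3Σi² − 2Σi over i = 1..120.
Σi = 7260 and Σi² = 583220.
3·583220 − 2·7260 = 1735140.

1735140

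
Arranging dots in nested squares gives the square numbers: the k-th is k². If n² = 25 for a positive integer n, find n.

5

We need n² = 25, so n = √25 = 5.
Check: 5² = 25. ✓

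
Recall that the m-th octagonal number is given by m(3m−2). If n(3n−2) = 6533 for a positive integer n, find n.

Set n(3n−2) = 6533, giving 3n² − 2n − 6533 = 0.
The discriminant is 4 + 12·6533 = 78400, and √78400 = 280.
So n = (2 + 280) / 6 = 282/6 = 47.
Check: 47·(3·47 − 2) = 6533. ✓

47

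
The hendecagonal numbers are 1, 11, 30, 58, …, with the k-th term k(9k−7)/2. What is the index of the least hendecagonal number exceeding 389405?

Solve n(9n−7)/2 > 389405 for integer n.
The largest n with value ≤ 389405 is 294 (since 387933 ≤ 389405 < 390580), so the first above is n = 295, value 390580.

295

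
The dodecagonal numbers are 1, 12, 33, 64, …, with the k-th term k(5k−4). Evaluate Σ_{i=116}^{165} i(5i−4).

Σ i(5i−4) = 5Σi² − 4Σi over i = 116..165.
Σi = 13695 − 6670 = 7025 and Σi² = 1511015 − 513590 = 997425.
5·997425 − 4·7025 = 4959025.

4959025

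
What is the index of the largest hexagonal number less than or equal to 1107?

23

Solve n(2n−1) ≤ 1107 for integer n.
n = 23 gives 1035 ≤ 1107, while n = 24 gives 1128 > 1107; so the answer is index 23.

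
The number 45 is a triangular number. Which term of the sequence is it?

9

Set n(n+1)/2 = 45, giving n² + n − 90 = 0.
The discriminant is 1 + 8·45 = 361, and √361 = 19.
So n = (-1 + 19) / 2 = 18/2 = 9.
Check: 9·10/2 = 45. ✓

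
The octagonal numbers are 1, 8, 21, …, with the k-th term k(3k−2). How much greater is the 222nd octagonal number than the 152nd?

222·(3·222 − 2) = 147408 and 152·(3·152 − 2) = 69008.
Difference: 147408 − 69008 = 78400.

78400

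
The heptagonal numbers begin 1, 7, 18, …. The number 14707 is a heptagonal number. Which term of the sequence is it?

77

Set n(5n−3)/2 = 14707, giving 5n² − 3n − 29414 = 0.
The discriminant is 9 + 40·14707 = 588289, and √588289 = 767.
So n = (3 + 767) / 10 = 770/10 = 77.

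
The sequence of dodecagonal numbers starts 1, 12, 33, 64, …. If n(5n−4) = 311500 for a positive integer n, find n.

Set n(5n−4) = 311500, giving 5n² − 4n − 311500 = 0.
So n = (4 + 2496) / 10 = 2500/10 = 250.

250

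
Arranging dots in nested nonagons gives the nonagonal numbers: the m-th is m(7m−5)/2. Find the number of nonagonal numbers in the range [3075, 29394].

The n-th nonagonal number is n(7n−5)/2.
Smallest index with value ≥ 3075: n = 30 (giving 3075).
Largest index with value ≤ 29394: n = 92 (giving 29394).
Indices 30 through 92: 63 terms.

63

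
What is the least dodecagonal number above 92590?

93297

Solve n(5n−4) > 92590 for integer n.
The largest n with value ≤ 92590 is 136 (since 91936 ≤ 92590 < 93297), so the first above is n = 137, value 93297.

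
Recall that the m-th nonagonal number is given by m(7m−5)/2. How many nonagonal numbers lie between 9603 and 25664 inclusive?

The n-th nonagonal number is n(7n−5)/2.
Smallest index with value ≥ 9603: n = 53 (giving 9699).
Largest index with value ≤ 25664: n = 85 (giving 25075).
Indices 53 through 85: 33 terms.

33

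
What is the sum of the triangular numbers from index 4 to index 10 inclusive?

Σ i(i+1)/2 = (Σi² + Σi) / 2 over i = 4..10.
Σi = 55 − 6 = 49 and Σi² = 385 − 14 = 371.
(1·371 + 1·49) / 2 = 420/2 = 210.

210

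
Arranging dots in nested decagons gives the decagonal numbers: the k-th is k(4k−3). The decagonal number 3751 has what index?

Set n(4n−3) = 3751, giving 4n² − 3n − 3751 = 0.
The discriminant is 9 + 16·3751 = 60025, and √60025 = 245.
So n = (3 + 245) / 8 = 248/8 = 31.
Check: 31·(4·31 − 3) = 3751. ✓

31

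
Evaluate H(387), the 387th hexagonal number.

299151

The 387th hexagonal number is n(2n−1) with n = 387.
387·(2·387 − 1) = 387·773 = 299151.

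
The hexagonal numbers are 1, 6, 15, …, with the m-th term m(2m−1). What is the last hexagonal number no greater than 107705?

Solve n(2n−1) ≤ 107705 for integer n.
n = 232 gives 107416 ≤ 107705, while n = 233 gives 108345 > 107705; so the answer is 107416.

107416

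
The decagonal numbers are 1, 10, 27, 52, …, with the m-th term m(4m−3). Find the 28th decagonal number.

The 28th decagonal number is n(4n−3) with n = 28.
28·(4·28 − 3) = 28·109 = 3052.

3052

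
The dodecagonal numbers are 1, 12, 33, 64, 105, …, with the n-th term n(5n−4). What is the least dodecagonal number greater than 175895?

Solve n(5n−4) > 175895 for integer n.
The largest n with value ≤ 175895 is 187 (since 174097 ≤ 175895 < 175968), so the first above is n = 188, value 175968.

175968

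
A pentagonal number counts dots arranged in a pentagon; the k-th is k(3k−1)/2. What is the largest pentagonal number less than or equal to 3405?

Solve n(3n−1)/2 ≤ 3405 for integer n.
n = 47 gives 3290 ≤ 3405, while n = 48 gives 3432 > 3405; so the answer is 3290.

3290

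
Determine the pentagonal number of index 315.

148680

315·(3·315 − 1)/2 = 315·944/2 = 315·472 = 148680.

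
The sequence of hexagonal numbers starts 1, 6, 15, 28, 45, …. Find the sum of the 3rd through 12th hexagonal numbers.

1215

Σ i(2i−1) = 2Σi² − Σi over i = 3..12.
Σi = 78 − 3 = 75 and Σi² = 650 − 5 = 645.
2·645 − 1·75 = 1215.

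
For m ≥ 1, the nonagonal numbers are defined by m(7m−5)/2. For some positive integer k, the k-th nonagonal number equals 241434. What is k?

263

Set n(7n−5)/2 = 241434, giving 7n² − 5n − 482868 = 0.
The discriminant is 25 + 56·241434 = 13520329, and √13520329 = 3677.
So n = (5 + 3677) / 14 = 3682/14 = 263.
Check: 263·(7·263 − 5)/2 = 241434. ✓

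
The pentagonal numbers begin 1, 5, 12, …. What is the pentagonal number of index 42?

The 42nd pentagonal number is n(3n−1)/2 with n = 42.
42·(3·42 − 1)/2 = 42·125/2 = 2625.

2625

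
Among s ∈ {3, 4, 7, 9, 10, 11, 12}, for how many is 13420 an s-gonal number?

1

s = 3: P(3, 163) = 13366 and P(3, 164) = 13530; 13420 is not s-gonal.
s = 4: P(4, 115) = 13225 and P(4, 116) = 13456; 13420 is not s-gonal.
s = 7: P(7, 73) = 13213 and P(7, 74) = 13579; 13420 is not s-gonal.
s = 9: P(9, 62) = 13299 and P(9, 63) = 13734; 13420 is not s-gonal.
s = 10: P(10, 58) = 13282 and P(10, 59) = 13747; 13420 is not s-gonal.
s = 11: P(11, 55) = 13420. ✓
s = 12: P(12, 52) = 13312 and P(12, 53) = 13833; 13420 is not s-gonal.
Hits: s ∈ {11} → 1.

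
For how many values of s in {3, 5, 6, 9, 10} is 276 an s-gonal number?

2

s = 3: P(3, 23) = 276. ✓
s = 5: P(5, 13) = 247 and P(5, 14) = 287; 276 is not s-gonal.
s = 6: P(6, 12) = 276. ✓
s = 9: P(9, 9) = 261 and P(9, 10) = 325; 276 is not s-gonal.
s = 10: P(10, 8) = 232 and P(10, 9) = 297; 276 is not s-gonal.
Hits: s ∈ {3, 6} → 2.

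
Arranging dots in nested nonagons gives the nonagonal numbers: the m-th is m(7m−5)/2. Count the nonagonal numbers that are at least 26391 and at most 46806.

29

The n-th nonagonal number is n(7n−5)/2.
Smallest index with value ≥ 26391: n = 88 (giving 26884).
Largest index with value ≤ 46806: n = 116 (giving 46806).
Indices 88 through 116: 29 terms.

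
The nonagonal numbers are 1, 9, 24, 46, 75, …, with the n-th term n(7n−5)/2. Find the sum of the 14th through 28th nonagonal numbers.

Σ i(7i−5)/2 = (7Σi² − 5Σi) / 2 over i = 14..28.
Σi = 406 − 91 = 315 and Σi² = 7714 − 819 = 6895.
(7·6895 − 5·315) / 2 = 46690/2 = 23345.

23345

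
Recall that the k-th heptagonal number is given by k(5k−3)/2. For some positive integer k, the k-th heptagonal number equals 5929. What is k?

Set n(5n−3)/2 = 5929, giving 5n² − 3n − 11858 = 0.
The discriminant is 9 + 40·5929 = 237169, and √237169 = 487.
So n = (3 + 487) / 10 = 490/10 = 49.
Check: 49·(5·49 − 3)/2 = 5929. ✓

49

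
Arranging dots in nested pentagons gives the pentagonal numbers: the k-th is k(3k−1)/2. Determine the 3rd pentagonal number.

12

The 3rd pentagonal number is n(3n−1)/2 with n = 3.
3·(3·3 − 1)/2 = 3·8/2 = 3·4 = 12.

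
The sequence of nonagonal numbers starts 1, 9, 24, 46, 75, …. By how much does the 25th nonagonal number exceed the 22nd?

25·(7·25 − 5)/2 = 2125 and 22·(7·22 − 5)/2 = 1639.
Difference: 2125 − 1639 = 486.

486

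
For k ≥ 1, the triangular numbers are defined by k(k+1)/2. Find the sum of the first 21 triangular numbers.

Σ i(i+1)/2 = (Σi² + Σi) / 2 over i = 1..21.
Σi = 231 and Σi² = 3311.
(1·3311 + 1·231) / 2 = 3542/2 = 1771.

1771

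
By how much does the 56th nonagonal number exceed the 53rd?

56·(7·56 − 5)/2 = 10836 and 53·(7·53 − 5)/2 = 9699.
Difference: 10836 − 9699 = 1137.

1137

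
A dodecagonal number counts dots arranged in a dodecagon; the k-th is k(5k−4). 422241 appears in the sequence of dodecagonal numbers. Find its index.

Set n(5n−4) = 422241, giving 5n² − 4n − 422241 = 0.
The discriminant is 16 + 20·422241 = 8444836, and √8444836 = 2906.
So n = (4 + 2906) / 10 = 2910/10 = 291.

291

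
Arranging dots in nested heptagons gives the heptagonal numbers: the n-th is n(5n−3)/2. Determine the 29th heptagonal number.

2059

The 29th heptagonal number is n(5n−3)/2 with n = 29.
29·(5·29 − 3)/2 = 29·142/2 = 29·71 = 2059.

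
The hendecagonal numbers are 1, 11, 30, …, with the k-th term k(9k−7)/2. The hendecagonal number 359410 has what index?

283

Set n(9n−7)/2 = 359410, giving 9n² − 7n − 718820 = 0.
The discriminant is 49 + 72·359410 = 25877569, and √25877569 = 5087.
So n = (7 + 5087) / 18 = 5094/18 = 283.
Check: 283·(9·283 − 7)/2 = 359410. ✓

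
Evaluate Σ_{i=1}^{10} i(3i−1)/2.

Σ i(3i−1)/2 = (3Σi² − Σi) / 2 over i = 1..10.
Σi = 55 and Σi² = 385.
(3·385 − 1·55) / 2 = 1100/2 = 550.

550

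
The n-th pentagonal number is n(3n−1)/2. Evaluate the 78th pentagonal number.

9087

The 78th pentagonal number is n(3n−1)/2 with n = 78.
78·(3·78 − 1)/2 = 78·233/2 = 9087.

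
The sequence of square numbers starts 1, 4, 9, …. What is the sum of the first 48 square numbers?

Σ_{i=1}^{48} i² = 48·49·97/6 = 38024.

38024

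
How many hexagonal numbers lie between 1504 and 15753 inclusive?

The n-th hexagonal number is n(2n−1).
Smallest index with value ≥ 1504: n = 28 (giving 1540).
Largest index with value ≤ 15753: n = 89 (giving 15753).
Indices 28 through 89: 62 terms.

62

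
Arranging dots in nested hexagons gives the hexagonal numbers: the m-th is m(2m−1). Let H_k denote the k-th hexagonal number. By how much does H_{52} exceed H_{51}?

Consecutive hexagonal numbers differ by 4n − 3: here 4·52 − 3 = 205.

205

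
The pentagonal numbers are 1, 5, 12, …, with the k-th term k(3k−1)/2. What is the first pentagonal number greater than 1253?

Solve n(3n−1)/2 > 1253 for integer n.
The largest n with value ≤ 1253 is 29 (since 1247 ≤ 1253 < 1335), so the first above is n = 30, value 1335.

1335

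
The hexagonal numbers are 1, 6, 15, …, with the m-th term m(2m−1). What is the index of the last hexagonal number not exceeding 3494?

42

Solve n(2n−1) ≤ 3494 for integer n.
n = 42 gives 3486 ≤ 3494, while n = 43 gives 3655 > 3494; so the answer is index 42.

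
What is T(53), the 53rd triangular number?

1431

53·54/2 = 2862/2 = 1431.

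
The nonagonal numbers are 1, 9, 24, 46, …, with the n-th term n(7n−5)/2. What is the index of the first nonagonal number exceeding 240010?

263

Solve n(7n−5)/2 > 240010 for integer n.
The largest n with value ≤ 240010 is 262 (since 239599 ≤ 240010 < 241434), so the first above is n = 263, value 241434.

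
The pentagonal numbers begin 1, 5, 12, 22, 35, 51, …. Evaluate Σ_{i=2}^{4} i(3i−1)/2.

39

Σ i(3i−1)/2 = (3Σi² − Σi) / 2 over i = 2..4.
Σi = 10 − 1 = 9 and Σi² = 30 − 1 = 29.
(3·29 − 1·9) / 2 = 78/2 = 39.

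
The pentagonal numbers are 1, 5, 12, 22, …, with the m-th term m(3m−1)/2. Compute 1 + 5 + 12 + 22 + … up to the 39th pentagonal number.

Σ i(3i−1)/2 = (3Σi² − Σi) / 2 over i = 1..39.
Σi = 780 and Σi² = 20540.
(3·20540 − 1·780) / 2 = 60840/2 = 30420.

30420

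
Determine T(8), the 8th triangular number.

8·9/2 = 72/2 = 36.

36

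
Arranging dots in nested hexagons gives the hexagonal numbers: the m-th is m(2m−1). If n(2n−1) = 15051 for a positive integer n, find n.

87

Set n(2n−1) = 15051, giving 2n² − n − 15051 = 0.
The discriminant is 1 + 8·15051 = 120409, and √120409 = 347.
So n = (1 + 347) / 4 = 348/4 = 87.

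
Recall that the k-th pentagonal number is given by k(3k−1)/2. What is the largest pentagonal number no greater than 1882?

Solve n(3n−1)/2 ≤ 1882 for integer n.
n = 35 gives 1820 ≤ 1882, while n = 36 gives 1926 > 1882; so the answer is 1820.

1820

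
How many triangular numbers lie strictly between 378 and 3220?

The n-th triangular number is n(n+1)/2.
Smallest index with value > 378: n = 28 (giving 406).
Largest index with value < 3220: n = 79 (giving 3160).
Indices 28 through 79: 52 terms.

52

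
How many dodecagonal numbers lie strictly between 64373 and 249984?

110

The n-th dodecagonal number is n(5n−4).
Smallest index with value > 64373: n = 114 (giving 64524).
Largest index with value < 249984: n = 223 (giving 247753).
Indices 114 through 223: 110 terms.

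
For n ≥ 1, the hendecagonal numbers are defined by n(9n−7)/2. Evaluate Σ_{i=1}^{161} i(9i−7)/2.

6272721

Σ i(9i−7)/2 = (9Σi² − 7Σi) / 2 over i = 1..161.
Σi = 13041 and Σi² = 1404081.
(9·1404081 − 7·13041) / 2 = 12545442/2 = 6272721.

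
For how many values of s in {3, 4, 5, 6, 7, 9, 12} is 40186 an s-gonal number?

s = 3: P(3, 283) = 40186. ✓
s = 4: P(4, 200) = 40000 and P(4, 201) = 40401; 40186 is not s-gonal.
s = 5: P(5, 163) = 39772 and P(5, 164) = 40262; 40186 is not s-gonal.
s = 6: P(6, 142) = 40186. ✓
s = 7: P(7, 127) = 40132 and P(7, 128) = 40768; 40186 is not s-gonal.
s = 9: P(9, 107) = 39804 and P(9, 108) = 40554; 40186 is not s-gonal.
s = 12: P(12, 90) = 40140 and P(12, 91) = 41041; 40186 is not s-gonal.
Hits: s ∈ {3, 6} → 2.

2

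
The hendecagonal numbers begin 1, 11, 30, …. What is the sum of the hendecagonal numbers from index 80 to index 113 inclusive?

Σ i(9i−7)/2 = (9Σi² − 7Σi) / 2 over i = 80..113.
Σi = 6441 − 3160 = 3281 and Σi² = 487369 − 167480 = 319889.
(9·319889 − 7·3281) / 2 = 2856034/2 = 1428017.

1428017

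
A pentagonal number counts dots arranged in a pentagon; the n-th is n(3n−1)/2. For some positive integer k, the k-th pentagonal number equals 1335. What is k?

Set n(3n−1)/2 = 1335, giving 3n² − n − 2670 = 0.
The discriminant is 1 + 24·1335 = 32041, and √32041 = 179.
So n = (1 + 179) / 6 = 180/6 = 30.

30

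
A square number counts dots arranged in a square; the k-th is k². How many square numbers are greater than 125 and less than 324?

The n-th square number is n².
Smallest index with value > 125: n = 12 (giving 144).
Largest index with value < 324: n = 17 (giving 289).
Indices 12 through 17: 6 terms.

6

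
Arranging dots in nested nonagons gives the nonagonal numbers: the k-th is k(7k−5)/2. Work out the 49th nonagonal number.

49·(7·49 − 5)/2 = 49·338/2 = 49·169 = 8281.

8281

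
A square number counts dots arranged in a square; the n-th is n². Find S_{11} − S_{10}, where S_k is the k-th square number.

21

n² − (n−1)² = 2n − 1, so 11² − 10² = 2·11 − 1 = 21.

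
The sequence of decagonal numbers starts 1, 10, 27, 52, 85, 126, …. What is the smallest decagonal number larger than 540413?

540592

Solve n(4n−3) > 540413 for integer n.
The largest n with value ≤ 540413 is 367 (since 537655 ≤ 540413 < 540592), so the first above is n = 368, value 540592.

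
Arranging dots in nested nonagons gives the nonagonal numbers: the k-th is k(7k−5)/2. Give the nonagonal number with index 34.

3961

The 34th nonagonal number is n(7n−5)/2 with n = 34.
34·(7·34 − 5)/2 = 34·233/2 = 3961.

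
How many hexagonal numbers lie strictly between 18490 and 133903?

162

The n-th hexagonal number is n(2n−1).
Smallest index with value > 18490: n = 97 (giving 18721).
Largest index with value < 133903: n = 258 (giving 132870).
Indices 97 through 258: 162 terms.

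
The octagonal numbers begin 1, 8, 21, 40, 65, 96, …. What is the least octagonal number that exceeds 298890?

298936

Solve n(3n−2) > 298890 for integer n.
The largest n with value ≤ 298890 is 315 (since 297045 ≤ 298890 < 298936), so the first above is n = 316, value 298936.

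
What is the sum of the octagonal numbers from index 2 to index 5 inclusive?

Σ i(3i−2) = 3Σi² − 2Σi over i = 2..5.
Σi = 15 − 1 = 14 and Σi² = 55 − 1 = 54.
3·54 − 2·14 = 134.

134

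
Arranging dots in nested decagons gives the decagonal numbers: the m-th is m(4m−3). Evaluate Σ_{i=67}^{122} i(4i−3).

2043020

Σ i(4i−3) = 4Σi² − 3Σi over i = 67..122.
Σi = 7503 − 2211 = 5292 and Σi² = 612745 − 98021 = 514724.
4·514724 − 3·5292 = 2043020.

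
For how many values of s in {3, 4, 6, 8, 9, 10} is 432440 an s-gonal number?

1

s = 3: P(3, 929) = 431985 and P(3, 930) = 432915; 432440 is not s-gonal.
s = 4: P(4, 657) = 431649 and P(4, 658) = 432964; 432440 is not s-gonal.
s = 6: P(6, 465) = 431985 and P(6, 466) = 433846; 432440 is not s-gonal.
s = 8: P(8, 380) = 432440. ✓
s = 9: P(9, 351) = 430326 and P(9, 352) = 432784; 432440 is not s-gonal.
s = 10: P(10, 329) = 431977 and P(10, 330) = 434610; 432440 is not s-gonal.
Hits: s ∈ {8} → 1.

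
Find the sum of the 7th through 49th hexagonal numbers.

79464

Σ i(2i−1) = 2Σi² − Σi over i = 7..49.
Σi = 1225 − 21 = 1204 and Σi² = 40425 − 91 = 40334.
2·40334 − 1·1204 = 79464.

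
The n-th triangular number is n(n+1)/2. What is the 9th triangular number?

45

The 9th triangular number is n(n+1)/2 with n = 9.
9·10/2 = 90/2 = 45.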